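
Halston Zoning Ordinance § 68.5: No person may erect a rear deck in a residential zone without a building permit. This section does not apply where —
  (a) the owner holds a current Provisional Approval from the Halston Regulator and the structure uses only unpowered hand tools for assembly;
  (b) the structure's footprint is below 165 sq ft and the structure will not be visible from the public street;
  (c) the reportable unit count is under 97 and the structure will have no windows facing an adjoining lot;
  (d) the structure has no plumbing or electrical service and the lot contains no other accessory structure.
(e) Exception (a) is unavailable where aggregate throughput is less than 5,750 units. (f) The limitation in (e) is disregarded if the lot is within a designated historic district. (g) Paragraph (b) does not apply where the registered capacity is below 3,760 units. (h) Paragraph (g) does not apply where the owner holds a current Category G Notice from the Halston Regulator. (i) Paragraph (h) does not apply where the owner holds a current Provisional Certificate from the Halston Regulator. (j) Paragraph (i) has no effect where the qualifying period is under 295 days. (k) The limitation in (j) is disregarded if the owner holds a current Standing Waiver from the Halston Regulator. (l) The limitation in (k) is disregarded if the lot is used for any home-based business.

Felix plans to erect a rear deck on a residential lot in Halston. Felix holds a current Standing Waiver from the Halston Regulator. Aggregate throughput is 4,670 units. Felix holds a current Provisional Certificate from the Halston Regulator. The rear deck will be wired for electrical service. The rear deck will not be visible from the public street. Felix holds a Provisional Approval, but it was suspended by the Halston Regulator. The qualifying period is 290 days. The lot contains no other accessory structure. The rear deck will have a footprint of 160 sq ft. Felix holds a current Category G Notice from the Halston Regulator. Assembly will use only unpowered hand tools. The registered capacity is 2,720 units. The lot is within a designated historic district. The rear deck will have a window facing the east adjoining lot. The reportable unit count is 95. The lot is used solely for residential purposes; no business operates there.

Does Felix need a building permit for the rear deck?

Exception (a) does not apply: the Provisional Approval is not current.
All of (b)'s requirements are met (the structure's footprint is 160 sq ft, below the 165 sq ft limit; the structure will not be visible from the street). Turning to paragraphs (g)–(l): (g) operates against (b): the registered capacity is 2,720 units, below the 3,760 units limit. (h) would limit (g) — a current Category G Notice is held — but (i) sets (h) aside: (i) operates against (h): a current Provisional Certificate is held. (j) would limit (i) — the qualifying period is 290 days, under the 295 days limit — but (k) sets (j) aside: (k) operates against (j): a current Standing Waiver is held. (l) does not operate here (the lot is solely residential), so (k) stands. So (b) is unavailable.
Exception (c) requires that the structure will have no windows facing an adjoining lot; but a window faces an adjoining lot, so (c) is unavailable.
Exception (d) fails — electrical service is planned.
Every exception is unavailable, so the rule governs.

Yes — Felix must obtain a building permit.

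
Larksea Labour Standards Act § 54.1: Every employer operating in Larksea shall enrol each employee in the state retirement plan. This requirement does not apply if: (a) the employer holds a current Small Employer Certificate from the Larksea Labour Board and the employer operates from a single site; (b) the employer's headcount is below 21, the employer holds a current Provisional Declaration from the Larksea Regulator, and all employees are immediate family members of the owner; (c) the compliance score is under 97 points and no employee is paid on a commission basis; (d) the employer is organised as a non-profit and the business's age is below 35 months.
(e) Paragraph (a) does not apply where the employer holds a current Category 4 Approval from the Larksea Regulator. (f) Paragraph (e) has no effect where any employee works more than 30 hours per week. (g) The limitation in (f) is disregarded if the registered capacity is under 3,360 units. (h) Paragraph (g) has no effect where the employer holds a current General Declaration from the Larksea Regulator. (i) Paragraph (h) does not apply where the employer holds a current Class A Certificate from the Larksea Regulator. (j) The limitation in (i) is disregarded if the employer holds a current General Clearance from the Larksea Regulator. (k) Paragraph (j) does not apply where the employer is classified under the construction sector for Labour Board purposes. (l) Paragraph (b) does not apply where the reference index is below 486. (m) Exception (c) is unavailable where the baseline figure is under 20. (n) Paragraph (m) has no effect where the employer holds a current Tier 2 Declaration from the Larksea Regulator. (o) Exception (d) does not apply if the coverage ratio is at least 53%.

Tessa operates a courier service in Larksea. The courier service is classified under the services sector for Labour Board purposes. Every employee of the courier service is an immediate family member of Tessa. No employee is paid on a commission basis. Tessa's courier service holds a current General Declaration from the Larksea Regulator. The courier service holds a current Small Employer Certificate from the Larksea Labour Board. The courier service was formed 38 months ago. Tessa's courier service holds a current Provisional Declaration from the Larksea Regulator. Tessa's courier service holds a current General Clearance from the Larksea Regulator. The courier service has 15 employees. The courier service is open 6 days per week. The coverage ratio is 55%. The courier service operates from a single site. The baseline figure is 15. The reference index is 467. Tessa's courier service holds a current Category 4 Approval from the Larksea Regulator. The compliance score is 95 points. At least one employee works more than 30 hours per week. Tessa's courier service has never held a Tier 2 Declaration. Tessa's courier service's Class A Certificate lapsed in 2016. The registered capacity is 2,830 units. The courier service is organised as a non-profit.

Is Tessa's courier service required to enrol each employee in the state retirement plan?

Exception (a)'s conditions are all satisfied: a current Small Employer Certificate is held; the employer operates from a single site. Applying paragraphs (e)–(k): (e) applies (a current Category 4 Approval is held), but is set aside by (f): (f) is engaged — at least one employee exceeds 30 hours/week. (g) would limit (f) — the registered capacity is 2,830 units, under the 3,360 units limit — but (h) sets (g) aside: (h) is triggered — a current General Declaration is held. (i) is inapplicable (there is no Class A Certificate in force), so (h) stands. (a) remains available.
Exception (b): the employer's headcount is 15, below the 21 limit; a current Provisional Declaration is held; every employee is an immediate family member — every condition holds. Turning to paragraph (l): (l) is engaged — the reference index is 467, below the 486 limit. Exception (b) does not apply.
Exception (c): the compliance score is 95 points, under the 97 points limit; no employee is paid on commission — every condition holds. But: (m) is triggered — the baseline figure is 15, under the 20 limit. (n) is not triggered (there is no Tier 2 Declaration in force), so (m) stands. So (c) is unavailable.
Exception (d) fails — the business's age is 38 months, not below 35 months.

No — exception (a) applies; Tessa's courier service is not required to enrol each employee in the state retirement plan.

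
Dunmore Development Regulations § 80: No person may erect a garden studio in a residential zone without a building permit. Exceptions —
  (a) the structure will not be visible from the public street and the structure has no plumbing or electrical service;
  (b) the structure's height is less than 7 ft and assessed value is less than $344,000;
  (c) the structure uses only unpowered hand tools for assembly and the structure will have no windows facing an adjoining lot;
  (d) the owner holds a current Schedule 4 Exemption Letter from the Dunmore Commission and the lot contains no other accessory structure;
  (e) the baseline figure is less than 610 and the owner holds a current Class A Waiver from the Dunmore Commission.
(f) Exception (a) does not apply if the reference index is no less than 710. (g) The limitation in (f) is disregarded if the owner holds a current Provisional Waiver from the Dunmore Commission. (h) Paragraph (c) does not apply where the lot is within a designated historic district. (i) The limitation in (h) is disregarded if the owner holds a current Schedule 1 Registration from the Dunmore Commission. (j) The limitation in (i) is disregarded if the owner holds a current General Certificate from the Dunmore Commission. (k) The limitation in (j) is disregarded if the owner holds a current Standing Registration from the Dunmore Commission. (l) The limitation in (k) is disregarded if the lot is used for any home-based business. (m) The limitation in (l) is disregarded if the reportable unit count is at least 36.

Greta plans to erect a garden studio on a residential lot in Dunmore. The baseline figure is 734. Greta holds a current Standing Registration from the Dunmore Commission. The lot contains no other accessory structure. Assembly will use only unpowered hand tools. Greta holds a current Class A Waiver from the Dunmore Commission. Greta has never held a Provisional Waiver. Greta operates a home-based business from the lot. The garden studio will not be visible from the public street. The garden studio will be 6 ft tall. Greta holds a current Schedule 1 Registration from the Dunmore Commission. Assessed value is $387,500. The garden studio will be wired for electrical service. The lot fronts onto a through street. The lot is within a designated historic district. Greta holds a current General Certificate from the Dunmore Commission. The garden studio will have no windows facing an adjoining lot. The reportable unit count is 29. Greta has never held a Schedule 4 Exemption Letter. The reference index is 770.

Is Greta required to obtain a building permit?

Yes — Greta must obtain a building permit.

Exception (a) fails — electrical service is planned.
Exception (b) fails — assessed value is $387,500, not less than $344,000.
Exception (c)'s conditions are all satisfied: assembly uses only hand tools; no windows face an adjoining lot. Turning to paragraphs (h)–(m): (h) applies — the lot is in a historic district. (i) would limit (h) — a current Schedule 1 Registration is held — but (j) sets (i) aside: (j) operates — a current General Certificate is held. (k) would limit (j) — a current Standing Registration is held — but (l) sets (k) aside: (l) operates against (k): a home-based business operates on the lot. (m), which would lift (l), is inapplicable — the reportable unit count is 29, short of 36. (c) is therefore removed.
Exception (d) requires that the owner holds a current Schedule 4 Exemption Letter from the Dunmore Commission; but no current Schedule 4 Exemption Letter is held, so (d) is unavailable.
Exception (e) requires that the baseline figure is less than 610; but the baseline figure is 734, not less than 610, so (e) is unavailable.
No exception displaces § 80.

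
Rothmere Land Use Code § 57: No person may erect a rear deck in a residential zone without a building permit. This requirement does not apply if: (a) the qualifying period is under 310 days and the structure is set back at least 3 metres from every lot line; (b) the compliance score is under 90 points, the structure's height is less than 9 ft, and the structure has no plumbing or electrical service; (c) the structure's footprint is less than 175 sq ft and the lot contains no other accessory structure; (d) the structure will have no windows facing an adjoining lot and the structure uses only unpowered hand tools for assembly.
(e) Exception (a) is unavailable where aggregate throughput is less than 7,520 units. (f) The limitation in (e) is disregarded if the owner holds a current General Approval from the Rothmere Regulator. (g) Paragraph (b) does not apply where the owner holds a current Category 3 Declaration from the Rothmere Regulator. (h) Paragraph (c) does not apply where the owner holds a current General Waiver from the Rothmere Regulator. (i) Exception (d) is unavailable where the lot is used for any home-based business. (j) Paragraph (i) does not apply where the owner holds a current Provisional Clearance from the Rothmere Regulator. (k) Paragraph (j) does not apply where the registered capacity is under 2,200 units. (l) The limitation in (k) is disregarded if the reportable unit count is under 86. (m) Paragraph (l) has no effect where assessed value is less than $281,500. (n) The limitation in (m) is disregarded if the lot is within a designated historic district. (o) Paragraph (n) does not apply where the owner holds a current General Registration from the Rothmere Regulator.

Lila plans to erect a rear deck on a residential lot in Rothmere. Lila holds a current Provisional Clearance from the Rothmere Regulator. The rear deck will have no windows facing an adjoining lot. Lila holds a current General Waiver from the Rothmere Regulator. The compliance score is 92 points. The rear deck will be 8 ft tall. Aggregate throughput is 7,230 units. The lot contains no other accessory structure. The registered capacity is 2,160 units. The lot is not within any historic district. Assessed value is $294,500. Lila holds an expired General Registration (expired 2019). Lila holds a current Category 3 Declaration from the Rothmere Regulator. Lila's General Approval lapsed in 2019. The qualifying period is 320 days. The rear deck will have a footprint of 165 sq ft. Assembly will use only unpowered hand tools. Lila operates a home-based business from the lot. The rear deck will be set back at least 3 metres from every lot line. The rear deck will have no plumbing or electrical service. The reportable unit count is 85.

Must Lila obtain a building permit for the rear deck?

Exception (a) does not apply: the qualifying period is 320 days, not under 310 days.
Exception (b) fails — the compliance score is 92 points, not under 90 points.
Exception (c)'s conditions are all satisfied: the structure's footprint is 165 sq ft, less than the 175 sq ft limit; the lot has no other accessory structure. But: (h) operates against (c): a current General Waiver is held. (c) is therefore removed.
All of (d)'s requirements are met (no windows face an adjoining lot; assembly uses only hand tools). Applying paragraphs (i)–(o): (i) would limit (d) — a home-based business operates on the lot — but (j) sets (i) aside: (j) operates against (i): a current Provisional Clearance is held. (k) would limit (j) — the registered capacity is 2,160 units, under the 2,200 units limit — but (l) sets (k) aside: (l) operates against (k): the reportable unit count is 85, under the 86 limit. (m), which would lift (l), is inapplicable — assessed value is $294,500, not less than $281,500. Exception (d) stands.

No — exception (d) applies; Lila does not need a building permit.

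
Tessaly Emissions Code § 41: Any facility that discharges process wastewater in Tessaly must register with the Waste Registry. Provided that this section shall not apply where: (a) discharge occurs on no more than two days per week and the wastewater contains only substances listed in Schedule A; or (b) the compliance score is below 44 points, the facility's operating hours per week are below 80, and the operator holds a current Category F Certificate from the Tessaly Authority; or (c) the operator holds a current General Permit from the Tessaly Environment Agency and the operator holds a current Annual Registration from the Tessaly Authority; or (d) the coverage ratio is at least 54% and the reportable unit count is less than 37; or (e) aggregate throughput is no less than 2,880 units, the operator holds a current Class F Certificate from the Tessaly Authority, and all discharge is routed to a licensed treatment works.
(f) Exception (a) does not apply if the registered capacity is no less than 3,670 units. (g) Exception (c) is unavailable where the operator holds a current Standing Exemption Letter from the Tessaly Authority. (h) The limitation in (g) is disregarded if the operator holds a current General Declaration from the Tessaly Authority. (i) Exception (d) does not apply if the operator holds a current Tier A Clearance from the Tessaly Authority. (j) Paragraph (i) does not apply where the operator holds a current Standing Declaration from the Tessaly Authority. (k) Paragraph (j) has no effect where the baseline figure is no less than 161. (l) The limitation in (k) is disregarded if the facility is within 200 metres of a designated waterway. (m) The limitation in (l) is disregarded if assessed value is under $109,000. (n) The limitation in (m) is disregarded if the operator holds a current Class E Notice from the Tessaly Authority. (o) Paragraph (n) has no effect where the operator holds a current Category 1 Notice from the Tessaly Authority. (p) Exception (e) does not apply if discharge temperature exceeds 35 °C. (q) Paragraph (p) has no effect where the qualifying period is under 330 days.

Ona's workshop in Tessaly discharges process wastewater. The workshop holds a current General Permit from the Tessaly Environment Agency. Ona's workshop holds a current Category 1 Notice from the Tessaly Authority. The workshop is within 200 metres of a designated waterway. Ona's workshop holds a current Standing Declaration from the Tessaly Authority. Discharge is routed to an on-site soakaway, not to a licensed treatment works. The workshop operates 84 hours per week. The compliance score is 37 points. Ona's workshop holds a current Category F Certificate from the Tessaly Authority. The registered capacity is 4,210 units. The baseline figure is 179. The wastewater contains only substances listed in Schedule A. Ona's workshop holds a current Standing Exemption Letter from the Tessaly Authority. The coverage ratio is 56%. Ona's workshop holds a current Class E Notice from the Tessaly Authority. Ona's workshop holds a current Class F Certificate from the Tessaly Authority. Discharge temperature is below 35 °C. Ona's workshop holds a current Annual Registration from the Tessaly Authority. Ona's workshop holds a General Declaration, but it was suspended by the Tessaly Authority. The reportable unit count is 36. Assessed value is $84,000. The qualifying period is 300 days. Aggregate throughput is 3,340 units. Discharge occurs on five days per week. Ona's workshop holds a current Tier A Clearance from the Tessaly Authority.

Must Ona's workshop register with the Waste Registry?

Yes — Ona's workshop must register with the Waste Registry.

Exception (a) fails — discharge occurs on five days per week.
Exception (b) fails — the facility's operating hours per week are 84, not below 80.
All of (c)'s requirements are met (a current General Permit is held; a current Annual Registration is held). But: (g) is engaged — a current Standing Exemption Letter is held. (h) does not operate here (there is no General Declaration in force), so (g) stands. So (c) is unavailable.
Exception (d) is satisfied on its face — the coverage ratio is 56%, meeting the 54% threshold; the reportable unit count is 36, less than the 37 limit. Turning to paragraphs (i)–(o): (i) operates against (d): a current Tier A Clearance is held. (j) is engaged (a current Standing Declaration is held), but yields to (k): (k) is engaged — the baseline figure is 179, meeting the 161 threshold. (l) applies (the workshop is within 200 m of a designated waterway), but yields to (m): (m) applies — assessed value is $84,000, under the $109,000 limit. (n) would limit (m) — a current Class E Notice is held — but (o) sets (n) aside: (o) operates against (n): a current Category 1 Notice is held. So (d) is unavailable.
Exception (e) requires that all discharge is routed to a licensed treatment works; but discharge is not routed to a licensed treatment works, so (e) is unavailable.
No exception applies. The general rule governs.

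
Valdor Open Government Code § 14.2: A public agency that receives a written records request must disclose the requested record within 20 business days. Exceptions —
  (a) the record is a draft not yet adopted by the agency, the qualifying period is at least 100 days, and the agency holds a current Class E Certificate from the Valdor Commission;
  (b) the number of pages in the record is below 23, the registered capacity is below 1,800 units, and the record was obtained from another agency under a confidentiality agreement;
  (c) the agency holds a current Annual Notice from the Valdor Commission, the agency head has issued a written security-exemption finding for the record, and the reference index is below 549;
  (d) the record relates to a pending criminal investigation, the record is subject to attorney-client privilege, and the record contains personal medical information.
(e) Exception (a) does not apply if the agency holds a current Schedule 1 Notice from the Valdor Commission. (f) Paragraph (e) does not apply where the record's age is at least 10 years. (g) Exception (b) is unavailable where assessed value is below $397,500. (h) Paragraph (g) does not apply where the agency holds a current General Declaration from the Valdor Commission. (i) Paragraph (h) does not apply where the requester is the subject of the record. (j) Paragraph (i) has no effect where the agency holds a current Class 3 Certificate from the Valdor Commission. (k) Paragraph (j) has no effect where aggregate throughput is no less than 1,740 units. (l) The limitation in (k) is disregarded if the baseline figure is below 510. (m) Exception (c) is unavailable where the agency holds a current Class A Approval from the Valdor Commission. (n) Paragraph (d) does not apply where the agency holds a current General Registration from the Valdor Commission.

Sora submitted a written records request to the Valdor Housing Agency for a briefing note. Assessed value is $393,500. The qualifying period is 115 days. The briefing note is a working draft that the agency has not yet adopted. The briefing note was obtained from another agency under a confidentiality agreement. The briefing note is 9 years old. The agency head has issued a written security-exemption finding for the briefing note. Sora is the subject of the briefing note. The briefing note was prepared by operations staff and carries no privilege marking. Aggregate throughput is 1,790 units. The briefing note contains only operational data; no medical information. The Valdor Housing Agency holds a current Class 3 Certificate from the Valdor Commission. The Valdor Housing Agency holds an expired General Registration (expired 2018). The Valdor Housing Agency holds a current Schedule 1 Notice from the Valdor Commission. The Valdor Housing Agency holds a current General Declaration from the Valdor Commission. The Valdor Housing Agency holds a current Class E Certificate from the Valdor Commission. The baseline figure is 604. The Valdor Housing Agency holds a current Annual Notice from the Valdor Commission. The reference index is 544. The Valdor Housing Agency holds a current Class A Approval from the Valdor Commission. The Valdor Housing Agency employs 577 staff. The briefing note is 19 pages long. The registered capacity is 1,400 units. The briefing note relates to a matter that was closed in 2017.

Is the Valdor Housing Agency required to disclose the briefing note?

Exception (a)'s conditions are all satisfied: the briefing note is an unadopted draft; the qualifying period is 115 days, meeting the 100 days threshold; a current Class E Certificate is held. But: (e) operates against (a): a current Schedule 1 Notice is held. (f) is inapplicable (the record's age is 9 years, short of 10 years), so (e) stands. So (a) is unavailable.
All of (b)'s requirements are met (the number of pages in the record is 19, below the 23 limit; the registered capacity is 1,400 units, below the 1,800 units limit; the briefing note was obtained under a confidentiality agreement). But: (g) operates — assessed value is $393,500, below the $397,500 limit. (h) would limit (g) — a current General Declaration is held — but (i) sets (h) aside: (i) operates against (h): Sora is the subject of the briefing note. (j) applies (a current Class 3 Certificate is held), but is overridden by (k): (k) applies — aggregate throughput is 1,790 units, meeting the 1,740 units threshold. (l), which would lift (k), does not operate here — the baseline figure is 604, not below 510. Exception (b) does not apply.
All of (c)'s requirements are met (a current Annual Notice is held; a written security-exemption finding has been issued; the reference index is 544, below the 549 limit). But: (m) operates against (c): a current Class A Approval is held. So (c) is unavailable.
Exception (d) fails — the briefing note relates to a closed matter.
No exception displaces § 14.2.

Yes — the Valdor Housing Agency must disclose the briefing note.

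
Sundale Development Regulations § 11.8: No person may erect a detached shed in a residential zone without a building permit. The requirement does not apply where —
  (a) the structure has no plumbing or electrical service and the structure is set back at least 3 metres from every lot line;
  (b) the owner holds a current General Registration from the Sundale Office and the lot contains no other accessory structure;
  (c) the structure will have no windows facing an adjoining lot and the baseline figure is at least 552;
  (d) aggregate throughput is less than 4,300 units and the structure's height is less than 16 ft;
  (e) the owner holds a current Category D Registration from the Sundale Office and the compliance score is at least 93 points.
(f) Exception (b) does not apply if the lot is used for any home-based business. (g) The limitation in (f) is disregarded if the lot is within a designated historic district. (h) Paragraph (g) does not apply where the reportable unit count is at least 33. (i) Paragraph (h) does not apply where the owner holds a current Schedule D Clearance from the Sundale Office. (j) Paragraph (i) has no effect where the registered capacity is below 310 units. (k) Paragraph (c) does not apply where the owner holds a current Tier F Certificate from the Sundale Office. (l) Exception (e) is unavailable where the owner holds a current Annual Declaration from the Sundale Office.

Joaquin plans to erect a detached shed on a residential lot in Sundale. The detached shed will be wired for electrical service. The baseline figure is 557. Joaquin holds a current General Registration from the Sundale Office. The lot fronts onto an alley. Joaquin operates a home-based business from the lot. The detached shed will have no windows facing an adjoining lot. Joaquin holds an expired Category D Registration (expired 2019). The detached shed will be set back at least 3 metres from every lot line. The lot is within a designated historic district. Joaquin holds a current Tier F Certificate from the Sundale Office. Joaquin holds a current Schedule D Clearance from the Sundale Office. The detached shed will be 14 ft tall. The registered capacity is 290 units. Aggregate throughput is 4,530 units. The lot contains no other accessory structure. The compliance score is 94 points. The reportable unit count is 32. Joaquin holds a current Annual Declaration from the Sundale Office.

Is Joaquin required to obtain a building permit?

No — exception (b) applies; Joaquin does not need a building permit.

Exception (a) fails — electrical service is planned.
Exception (b)'s conditions are all satisfied: a current General Registration is held; the lot has no other accessory structure. Considering the limiting provisions: (f) would limit (b) — a home-based business operates on the lot — but (g) sets (f) aside: (g) operates against (f): the lot is in a historic district. (h) does not operate here (the reportable unit count is 32, short of 33), so (g) stands. (b) remains available.
Exception (c) is satisfied on its face — no windows face an adjoining lot; the baseline figure is 557, meeting the 552 threshold. Turning to paragraph (k): (k) is triggered — a current Tier F Certificate is held. (c) is therefore removed.
Exception (d) does not apply: aggregate throughput is 4,530 units, not less than 4,300 units.
Exception (e) does not apply: no current Category D Registration is held.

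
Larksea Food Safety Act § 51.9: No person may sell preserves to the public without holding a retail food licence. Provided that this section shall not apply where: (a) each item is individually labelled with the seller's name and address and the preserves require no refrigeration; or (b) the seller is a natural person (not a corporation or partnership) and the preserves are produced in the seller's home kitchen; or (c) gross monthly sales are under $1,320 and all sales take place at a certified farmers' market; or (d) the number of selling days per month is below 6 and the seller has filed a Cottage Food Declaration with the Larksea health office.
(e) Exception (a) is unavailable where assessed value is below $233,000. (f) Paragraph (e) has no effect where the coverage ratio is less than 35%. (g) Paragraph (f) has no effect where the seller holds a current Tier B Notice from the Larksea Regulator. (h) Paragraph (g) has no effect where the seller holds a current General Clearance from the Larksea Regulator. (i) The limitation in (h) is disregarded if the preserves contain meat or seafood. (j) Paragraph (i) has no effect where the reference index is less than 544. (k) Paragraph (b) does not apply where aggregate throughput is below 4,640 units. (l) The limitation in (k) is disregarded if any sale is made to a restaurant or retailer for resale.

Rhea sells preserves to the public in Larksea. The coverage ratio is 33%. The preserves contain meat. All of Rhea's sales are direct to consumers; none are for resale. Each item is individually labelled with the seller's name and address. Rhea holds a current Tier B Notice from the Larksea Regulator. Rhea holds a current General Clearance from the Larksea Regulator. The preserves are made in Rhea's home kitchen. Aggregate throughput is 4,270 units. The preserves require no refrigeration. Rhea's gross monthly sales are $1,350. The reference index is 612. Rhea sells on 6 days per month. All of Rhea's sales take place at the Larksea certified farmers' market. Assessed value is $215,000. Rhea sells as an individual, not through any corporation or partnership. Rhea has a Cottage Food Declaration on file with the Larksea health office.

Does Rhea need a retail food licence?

Exception (a)'s conditions are all satisfied: items are individually labelled; the preserves are shelf-stable. However, paragraphs (e)–(j) must be considered: (e) is engaged — assessed value is $215,000, below the $233,000 limit. (f) operates (the coverage ratio is 33%, less than the 35% limit), but is displaced by (g): (g) applies — a current Tier B Notice is held. (h) is engaged (a current General Clearance is held), but is displaced by (i): (i) operates against (h): the preserves contain meat. (j) is not triggered (the reference index is 612, not less than 544), so (i) stands. So (a) is unavailable.
Exception (b): the seller is a natural person; the preserves are home-kitchen produced — every condition holds. However, paragraphs (k)–(l) must be considered: (k) operates — aggregate throughput is 4,270 units, below the 4,640 units limit. (l) is not engaged (no sales are for resale), so (k) stands. (b) is therefore removed.
Exception (c) does not apply: gross monthly sales are $1,350, not under $1,320.
Exception (d) fails — the number of selling days per month is 6, not below 6.
Every exception is unavailable, so the rule governs.

Yes — Rhea must hold a retail food licence.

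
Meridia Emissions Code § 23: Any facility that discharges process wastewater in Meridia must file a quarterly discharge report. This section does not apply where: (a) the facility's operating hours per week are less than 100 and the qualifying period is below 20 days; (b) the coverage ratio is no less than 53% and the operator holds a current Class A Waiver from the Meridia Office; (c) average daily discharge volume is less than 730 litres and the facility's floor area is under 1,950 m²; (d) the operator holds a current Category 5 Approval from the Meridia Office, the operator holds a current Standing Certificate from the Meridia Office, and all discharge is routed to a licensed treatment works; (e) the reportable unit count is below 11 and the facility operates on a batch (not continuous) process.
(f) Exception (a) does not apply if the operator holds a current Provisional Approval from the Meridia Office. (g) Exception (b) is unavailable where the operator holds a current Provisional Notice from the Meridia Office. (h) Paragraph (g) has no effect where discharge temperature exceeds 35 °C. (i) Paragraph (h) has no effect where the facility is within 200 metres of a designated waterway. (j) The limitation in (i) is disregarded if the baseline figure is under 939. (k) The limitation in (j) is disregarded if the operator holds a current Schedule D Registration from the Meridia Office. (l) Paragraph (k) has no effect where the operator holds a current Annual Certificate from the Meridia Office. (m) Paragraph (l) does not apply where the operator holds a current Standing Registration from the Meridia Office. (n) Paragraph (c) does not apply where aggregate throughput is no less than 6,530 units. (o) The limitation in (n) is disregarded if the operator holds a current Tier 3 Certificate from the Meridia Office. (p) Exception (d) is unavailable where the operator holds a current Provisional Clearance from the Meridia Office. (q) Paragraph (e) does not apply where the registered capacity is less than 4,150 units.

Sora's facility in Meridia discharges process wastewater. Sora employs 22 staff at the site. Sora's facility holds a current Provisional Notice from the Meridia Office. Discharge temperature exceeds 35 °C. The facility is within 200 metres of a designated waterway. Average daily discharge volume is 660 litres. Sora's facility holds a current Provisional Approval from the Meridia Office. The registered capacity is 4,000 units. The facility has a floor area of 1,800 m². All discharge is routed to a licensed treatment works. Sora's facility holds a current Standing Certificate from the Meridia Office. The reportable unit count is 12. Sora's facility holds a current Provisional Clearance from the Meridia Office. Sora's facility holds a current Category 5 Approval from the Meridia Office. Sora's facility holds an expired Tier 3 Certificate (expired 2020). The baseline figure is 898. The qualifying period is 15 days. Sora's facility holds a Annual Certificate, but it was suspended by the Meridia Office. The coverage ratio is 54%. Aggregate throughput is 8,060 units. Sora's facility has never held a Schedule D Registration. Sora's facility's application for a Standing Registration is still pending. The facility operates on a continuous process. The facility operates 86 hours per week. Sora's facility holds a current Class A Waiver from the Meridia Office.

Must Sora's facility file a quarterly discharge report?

No — exception (b) applies; Sora's facility is not required to file a quarterly discharge report.

Exception (a)'s conditions are all satisfied: the facility's operating hours per week are 86, less than the 100 limit; the qualifying period is 15 days, below the 20 days limit. However, paragraph (f) must be considered: (f) operates against (a): a current Provisional Approval is held. Exception (a) does not apply.
Exception (b) is satisfied on its face — the coverage ratio is 54%, meeting the 53% threshold; a current Class A Waiver is held. Under paragraphs (g)–(m): (g) would limit (b) — a current Provisional Notice is held — but (h) sets (g) aside: (h) applies — discharge temperature exceeds 35 °C. (i) would limit (h) — the facility is within 200 m of a designated waterway — but (j) sets (i) aside: (j) operates against (i): the baseline figure is 898, under the 939 limit. (k) is not engaged (the Schedule D Registration is not current), so (j) stands. Exception (b) stands.
Exception (c): average daily discharge volume is 660 litres, less than the 730 litres limit; the facility's floor area is 1,800 m², under the 1,950 m² limit — every condition holds. But applying paragraphs (n)–(o): (n) operates — aggregate throughput is 8,060 units, meeting the 6,530 units threshold. (o), which would lift (n), is not triggered — there is no Tier 3 Certificate in force. (c) is therefore removed.
Exception (d): a current Category 5 Approval is held; a current Standing Certificate is held; discharge is routed to a licensed treatment works — every condition holds. Turning to paragraph (p): (p) operates against (d): a current Provisional Clearance is held. (d) is therefore removed.
Exception (e) requires that the reportable unit count is below 11; but the reportable unit count is 12, not below 11, so (e) is unavailable.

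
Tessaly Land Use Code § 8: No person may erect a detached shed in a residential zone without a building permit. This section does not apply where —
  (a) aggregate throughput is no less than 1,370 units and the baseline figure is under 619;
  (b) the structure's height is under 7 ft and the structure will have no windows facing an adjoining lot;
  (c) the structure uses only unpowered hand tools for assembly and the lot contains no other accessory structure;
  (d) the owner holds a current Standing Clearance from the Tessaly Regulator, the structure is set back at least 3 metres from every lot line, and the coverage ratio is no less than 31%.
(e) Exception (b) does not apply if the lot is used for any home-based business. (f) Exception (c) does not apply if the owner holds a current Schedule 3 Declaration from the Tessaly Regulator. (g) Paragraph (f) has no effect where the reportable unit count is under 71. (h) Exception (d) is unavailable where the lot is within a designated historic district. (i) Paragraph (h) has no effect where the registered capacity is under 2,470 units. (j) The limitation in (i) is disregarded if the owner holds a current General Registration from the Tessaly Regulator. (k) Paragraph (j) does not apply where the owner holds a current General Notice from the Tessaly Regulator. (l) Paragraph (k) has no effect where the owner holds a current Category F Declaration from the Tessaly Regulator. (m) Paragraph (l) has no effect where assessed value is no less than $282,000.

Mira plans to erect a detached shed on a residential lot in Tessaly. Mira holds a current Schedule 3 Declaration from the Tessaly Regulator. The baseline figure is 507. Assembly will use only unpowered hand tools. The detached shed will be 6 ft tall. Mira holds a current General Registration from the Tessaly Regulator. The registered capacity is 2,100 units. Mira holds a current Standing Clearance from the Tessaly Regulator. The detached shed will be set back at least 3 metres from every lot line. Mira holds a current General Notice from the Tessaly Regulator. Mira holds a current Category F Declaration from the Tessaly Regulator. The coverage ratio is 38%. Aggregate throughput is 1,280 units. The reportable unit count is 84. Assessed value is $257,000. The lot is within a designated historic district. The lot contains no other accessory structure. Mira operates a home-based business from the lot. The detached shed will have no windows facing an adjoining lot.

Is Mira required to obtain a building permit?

Exception (a) fails — aggregate throughput is 1,280 units, short of 1,370 units.
All of (b)'s requirements are met (the structure's height is 6 ft, under the 7 ft limit; no windows face an adjoining lot). But: (e) operates against (b): a home-based business operates on the lot. Exception (b) does not apply.
Exception (c) is satisfied on its face — assembly uses only hand tools; the lot has no other accessory structure. However, paragraphs (f)–(g) must be considered: (f) operates against (c): a current Schedule 3 Declaration is held. (g) is inapplicable (the reportable unit count is 84, not under 71), so (f) stands. Exception (c) does not apply.
All of (d)'s requirements are met (a current Standing Clearance is held; the setback is at least 3 m on every side; the coverage ratio is 38%, meeting the 31% threshold). But: (h) operates against (d): the lot is in a historic district. (i) would limit (h) — the registered capacity is 2,100 units, under the 2,470 units limit — but (j) sets (i) aside: (j) operates — a current General Registration is held. (k) applies (a current General Notice is held), but is itself disapplied by (l): (l) operates against (k): a current Category F Declaration is held. (m), which would lift (l), is not triggered — assessed value is $257,000, short of $282,000. Exception (d) does not apply.
No exception is made out. Mira falls within the general rule.

Yes — Mira must obtain a building permit.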